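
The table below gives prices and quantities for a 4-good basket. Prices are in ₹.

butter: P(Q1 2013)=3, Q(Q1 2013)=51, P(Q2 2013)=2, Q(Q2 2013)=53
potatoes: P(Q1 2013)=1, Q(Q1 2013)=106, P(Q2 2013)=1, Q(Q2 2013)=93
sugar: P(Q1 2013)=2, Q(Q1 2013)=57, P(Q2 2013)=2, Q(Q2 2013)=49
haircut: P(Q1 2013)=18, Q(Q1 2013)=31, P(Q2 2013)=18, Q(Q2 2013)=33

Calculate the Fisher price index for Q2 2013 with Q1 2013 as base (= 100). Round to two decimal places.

Laspeyres component (base-period weights):
ΣP(Q2 2013)Q(Q1 2013) = 2×51 + 1×106 + 2×57 + 18×31 = 102 + 106 + 114 + 558 = 880
ΣP(Q1 2013)Q(Q1 2013) = 3×51 + 1×106 + 2×57 + 18×31 = 153 + 106 + 114 + 558 = 931
L = 880 / 931 × 100 = 94.5220
Paasche component (current-period weights):
ΣP(Q2 2013)Q(Q2 2013) = 2×53 + 1×93 + 2×49 + 18×33 = 106 + 93 + 98 + 594 = 891
ΣP(Q1 2013)Q(Q2 2013) = 3×53 + 1×93 + 2×49 + 18×33 = 159 + 93 + 98 + 594 = 944
P = 891 / 944 × 100 = 94.3856
Fisher = √(L × P) = √(94.5220 × 94.3856) = 94.4538

94.45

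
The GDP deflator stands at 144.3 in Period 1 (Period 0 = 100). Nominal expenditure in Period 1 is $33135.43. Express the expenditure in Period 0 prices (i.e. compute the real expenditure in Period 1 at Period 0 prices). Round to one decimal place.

Real = Nominal ÷ (Index/100) = 33135.43 ÷ (144.3/100)
     = 33135.43 ÷ 1.443 = 22962.8760

22962.9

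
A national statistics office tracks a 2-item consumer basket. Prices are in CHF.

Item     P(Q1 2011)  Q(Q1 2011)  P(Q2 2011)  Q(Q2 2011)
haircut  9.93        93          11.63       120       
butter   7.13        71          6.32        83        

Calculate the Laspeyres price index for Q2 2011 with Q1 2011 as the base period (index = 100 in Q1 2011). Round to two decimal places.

Laspeyres price index uses base-period quantities as weights.
ΣP(Q2 2011)·Q(Q1 2011) = 11.63×93 + 6.32×71 = 1081.59 + 448.72 = 1530.31
ΣP(Q1 2011)·Q(Q1 2011) = 9.93×93 + 7.13×71 = 923.49 + 506.23 = 1429.72
Index = 1530.31 / 1429.72 × 100 = 107.0356

107.04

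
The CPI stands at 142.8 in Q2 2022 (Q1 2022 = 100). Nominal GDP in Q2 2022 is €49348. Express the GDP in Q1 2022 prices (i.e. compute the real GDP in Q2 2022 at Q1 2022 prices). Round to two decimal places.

Real = Nominal ÷ (Index/100) = 49348 ÷ (142.8/100)
     = 49348 ÷ 1.428 = 34557.4230

34557.42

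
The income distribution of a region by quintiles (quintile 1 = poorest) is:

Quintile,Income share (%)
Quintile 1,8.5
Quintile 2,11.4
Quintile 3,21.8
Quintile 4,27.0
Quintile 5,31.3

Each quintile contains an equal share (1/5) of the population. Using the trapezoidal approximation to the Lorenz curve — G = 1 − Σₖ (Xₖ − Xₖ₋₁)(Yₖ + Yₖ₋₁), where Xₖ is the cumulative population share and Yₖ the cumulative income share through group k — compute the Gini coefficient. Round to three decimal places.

0.245

Cumulative income shares Yₖ: 0.0850, 0.1990, 0.4170, 0.6870, 1.0000
Σ (Xₖ−Xₖ₋₁)(Yₖ+Yₖ₋₁) = (1/5)(0.0850+0.0000) + (1/5)(0.1990+0.0850) + (1/5)(0.4170+0.1990) + (1/5)(0.6870+0.4170) + (1/5)(1.0000+0.6870)
  = 0.0170 + 0.0568 + 0.1232 + 0.2208 + 0.3374 = 0.7552
G = 1 − 0.7552 = 0.2448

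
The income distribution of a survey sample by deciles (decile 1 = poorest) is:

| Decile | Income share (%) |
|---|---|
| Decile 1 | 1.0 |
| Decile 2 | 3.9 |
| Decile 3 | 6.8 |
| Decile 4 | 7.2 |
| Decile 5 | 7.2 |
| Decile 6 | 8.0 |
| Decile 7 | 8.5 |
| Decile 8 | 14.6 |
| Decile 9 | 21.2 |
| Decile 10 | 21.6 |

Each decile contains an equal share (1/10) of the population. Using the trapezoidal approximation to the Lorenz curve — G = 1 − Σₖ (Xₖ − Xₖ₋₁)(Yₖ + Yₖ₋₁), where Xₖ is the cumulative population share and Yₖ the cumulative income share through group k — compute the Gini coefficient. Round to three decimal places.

Cumulative income shares Yₖ: 0.0100, 0.0490, 0.1170, 0.1890, 0.2610, 0.3410, 0.4260, 0.5720, 0.7840, 1.0000
Σ (Xₖ−Xₖ₋₁)(Yₖ+Yₖ₋₁) = (1/10)(0.0100+0.0000) + (1/10)(0.0490+0.0100) + (1/10)(0.1170+0.0490) + (1/10)(0.1890+0.1170) + (1/10)(0.2610+0.1890) + (1/10)(0.3410+0.2610) + (1/10)(0.4260+0.3410) + (1/10)(0.5720+0.4260) + (1/10)(0.7840+0.5720) + (1/10)(1.0000+0.7840)
  = 0.0010 + 0.0059 + 0.0166 + 0.0306 + 0.0450 + 0.0602 + 0.0767 + 0.0998 + 0.1356 + 0.1784 = 0.6498
G = 1 − 0.6498 = 0.3502

0.350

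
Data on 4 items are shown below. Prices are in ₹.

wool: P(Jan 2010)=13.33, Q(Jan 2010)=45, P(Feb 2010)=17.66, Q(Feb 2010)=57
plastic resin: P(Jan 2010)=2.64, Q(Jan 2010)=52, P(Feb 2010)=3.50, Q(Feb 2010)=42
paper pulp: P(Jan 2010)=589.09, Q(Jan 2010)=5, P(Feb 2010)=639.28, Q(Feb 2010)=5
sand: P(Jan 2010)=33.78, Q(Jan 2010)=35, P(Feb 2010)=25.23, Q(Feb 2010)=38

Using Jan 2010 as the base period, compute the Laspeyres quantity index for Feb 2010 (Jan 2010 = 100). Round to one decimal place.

104.8

Laspeyres quantity index uses base-period prices as weights.
ΣP(Jan 2010)·Q(Feb 2010) = 13.33×57 + 2.64×42 + 589.09×5 + 33.78×38 = 759.81 + 110.88 + 2945.45 + 1283.64 = 5099.78
ΣP(Jan 2010)·Q(Jan 2010) = 13.33×45 + 2.64×52 + 589.09×5 + 33.78×35 = 599.85 + 137.28 + 2945.45 + 1182.3 = 4864.88
Index = 5099.78 / 4864.88 × 100 = 104.8285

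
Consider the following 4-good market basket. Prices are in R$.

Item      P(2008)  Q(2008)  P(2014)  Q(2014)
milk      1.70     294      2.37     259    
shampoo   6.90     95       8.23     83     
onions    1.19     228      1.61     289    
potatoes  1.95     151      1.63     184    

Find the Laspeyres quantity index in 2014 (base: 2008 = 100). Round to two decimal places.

Laspeyres quantity index uses base-period prices as weights.
ΣP(2008)·Q(2014) = 1.70×259 + 6.90×83 + 1.19×289 + 1.95×184 = 440.3 + 572.7 + 343.91 + 358.8 = 1715.71
ΣP(2008)·Q(2008) = 1.70×294 + 6.90×95 + 1.19×228 + 1.95×151 = 499.8 + 655.5 + 271.32 + 294.45 = 1721.07
Index = 1715.71 / 1721.07 × 100 = 99.6886

99.69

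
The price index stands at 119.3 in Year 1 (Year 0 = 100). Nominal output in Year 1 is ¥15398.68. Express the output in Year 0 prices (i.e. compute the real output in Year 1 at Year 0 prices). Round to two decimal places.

Real = Nominal ÷ (Index/100) = 15398.68 ÷ (119.3/100)
     = 15398.68 ÷ 1.193 = 12907.5272

12907.53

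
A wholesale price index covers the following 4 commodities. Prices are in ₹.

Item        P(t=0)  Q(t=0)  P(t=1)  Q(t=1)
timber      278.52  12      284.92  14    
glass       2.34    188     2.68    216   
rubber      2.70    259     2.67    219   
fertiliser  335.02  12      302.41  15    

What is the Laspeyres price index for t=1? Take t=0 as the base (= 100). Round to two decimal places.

Laspeyres price index uses base-period quantities as weights.
ΣP(t=1)·Q(t=0) = 284.92×12 + 2.68×188 + 2.67×259 + 302.41×12 = 3419.04 + 503.84 + 691.53 + 3628.92 = 8243.33
ΣP(t=0)·Q(t=0) = 278.52×12 + 2.34×188 + 2.70×259 + 335.02×12 = 3342.24 + 439.92 + 699.3 + 4020.24 = 8501.7
Index = 8243.33 / 8501.7 × 100 = 96.9610

96.96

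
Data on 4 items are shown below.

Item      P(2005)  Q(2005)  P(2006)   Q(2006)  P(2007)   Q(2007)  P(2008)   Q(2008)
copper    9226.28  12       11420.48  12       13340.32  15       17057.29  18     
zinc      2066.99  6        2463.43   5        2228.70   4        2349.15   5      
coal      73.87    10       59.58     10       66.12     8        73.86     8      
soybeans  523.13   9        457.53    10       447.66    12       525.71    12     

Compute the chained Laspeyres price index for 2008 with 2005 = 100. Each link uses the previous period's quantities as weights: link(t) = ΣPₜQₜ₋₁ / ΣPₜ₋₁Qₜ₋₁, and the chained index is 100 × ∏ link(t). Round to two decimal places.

Link 2005→2006:
ΣP(2006)Q(2005) = 11420.48×12 + 2463.43×6 + 59.58×10 + 457.53×9 = 137045.76 + 14780.58 + 595.8 + 4117.77 = 156539.91
ΣP(2005)Q(2005) = 9226.28×12 + 2066.99×6 + 73.87×10 + 523.13×9 = 110715.36 + 12401.94 + 738.7 + 4708.17 = 128564.17
link = 156539.91/128564.17 = 1.217601
Link 2006→2007:
ΣP(2007)Q(2006) = 13340.32×12 + 2228.70×5 + 66.12×10 + 447.66×10 = 160083.84 + 11143.5 + 661.2 + 4476.6 = 176365.14
ΣP(2006)Q(2006) = 11420.48×12 + 2463.43×5 + 59.58×10 + 457.53×10 = 137045.76 + 12317.15 + 595.8 + 4575.3 = 154534.01
link = 176365.14/154534.01 = 1.141271
Link 2007→2008:
ΣP(2008)Q(2007) = 17057.29×15 + 2349.15×4 + 73.86×8 + 525.71×12 = 255859.35 + 9396.6 + 590.88 + 6308.52 = 272155.35
ΣP(2007)Q(2007) = 13340.32×15 + 2228.70×4 + 66.12×8 + 447.66×12 = 200104.8 + 8914.8 + 528.96 + 5371.92 = 214920.48
link = 272155.35/214920.48 = 1.266307
Chained index = 100 × 1.217601 × 1.141271 × 1.266307 = 175.9677

175.97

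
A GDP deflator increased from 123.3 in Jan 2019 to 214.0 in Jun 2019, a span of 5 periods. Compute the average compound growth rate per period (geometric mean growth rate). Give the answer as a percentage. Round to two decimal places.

Growth factor = (214.0/123.3)^(1/5) = (1.735604)^(1/5) = 1.116581
Growth rate = 1.116581 − 1 = 0.116581 = 11.6581%

11.66%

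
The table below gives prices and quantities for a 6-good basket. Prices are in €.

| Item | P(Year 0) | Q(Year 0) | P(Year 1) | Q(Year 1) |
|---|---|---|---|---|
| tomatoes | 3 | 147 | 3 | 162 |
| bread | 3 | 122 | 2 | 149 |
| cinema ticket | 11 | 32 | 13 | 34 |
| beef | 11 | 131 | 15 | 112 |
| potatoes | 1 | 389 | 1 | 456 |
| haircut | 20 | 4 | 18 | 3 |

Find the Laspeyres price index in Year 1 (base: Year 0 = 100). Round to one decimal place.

114.9

Laspeyres price index uses base-period quantities as weights.
ΣP(Year 1)·Q(Year 0) = 3×147 + 2×122 + 13×32 + 15×131 + 1×389 + 18×4 = 441 + 244 + 416 + 1965 + 389 + 72 = 3527
ΣP(Year 0)·Q(Year 0) = 3×147 + 3×122 + 11×32 + 11×131 + 1×389 + 20×4 = 441 + 366 + 352 + 1441 + 389 + 80 = 3069
Index = 3527 / 3069 × 100 = 114.9234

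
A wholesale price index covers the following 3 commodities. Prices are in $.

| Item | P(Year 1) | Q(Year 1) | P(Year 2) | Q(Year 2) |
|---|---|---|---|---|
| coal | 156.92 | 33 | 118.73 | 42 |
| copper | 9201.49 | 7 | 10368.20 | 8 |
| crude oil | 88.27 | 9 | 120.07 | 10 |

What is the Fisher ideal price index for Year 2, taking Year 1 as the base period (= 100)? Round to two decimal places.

110.07

Laspeyres component (base-period weights):
ΣP(Year 2)Q(Year 1) = 118.73×33 + 10368.20×7 + 120.07×9 = 3918.09 + 72577.4 + 1080.63 = 77576.12
ΣP(Year 1)Q(Year 1) = 156.92×33 + 9201.49×7 + 88.27×9 = 5178.36 + 64410.43 + 794.43 = 70383.22
L = 77576.12 / 70383.22 × 100 = 110.2196
Paasche component (current-period weights):
ΣP(Year 2)Q(Year 2) = 118.73×42 + 10368.20×8 + 120.07×10 = 4986.66 + 82945.6 + 1200.7 = 89132.96
ΣP(Year 1)Q(Year 2) = 156.92×42 + 9201.49×8 + 88.27×10 = 6590.64 + 73611.92 + 882.7 = 81085.26
P = 89132.96 / 81085.26 × 100 = 109.9250
Fisher = √(L × P) = √(110.2196 × 109.9250) = 110.0722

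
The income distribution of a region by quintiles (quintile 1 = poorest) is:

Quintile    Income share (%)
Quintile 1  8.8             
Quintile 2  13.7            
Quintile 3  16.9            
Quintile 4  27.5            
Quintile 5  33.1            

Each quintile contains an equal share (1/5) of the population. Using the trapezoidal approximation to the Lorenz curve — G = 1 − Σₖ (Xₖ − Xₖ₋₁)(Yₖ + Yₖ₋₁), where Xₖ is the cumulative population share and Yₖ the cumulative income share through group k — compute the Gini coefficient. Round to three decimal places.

0.250

Cumulative income shares Yₖ: 0.0880, 0.2250, 0.3940, 0.6690, 1.0000
Σ (Xₖ−Xₖ₋₁)(Yₖ+Yₖ₋₁) = (1/5)(0.0880+0.0000) + (1/5)(0.2250+0.0880) + (1/5)(0.3940+0.2250) + (1/5)(0.6690+0.3940) + (1/5)(1.0000+0.6690)
  = 0.0176 + 0.0626 + 0.1238 + 0.2126 + 0.3338 = 0.7504
G = 1 − 0.7504 = 0.2496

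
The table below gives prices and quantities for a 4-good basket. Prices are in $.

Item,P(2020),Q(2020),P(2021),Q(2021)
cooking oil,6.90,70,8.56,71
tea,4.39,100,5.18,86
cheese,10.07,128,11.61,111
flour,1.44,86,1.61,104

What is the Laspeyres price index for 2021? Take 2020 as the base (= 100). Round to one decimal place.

117.4

Laspeyres price index uses base-period quantities as weights.
ΣP(2021)·Q(2020) = 8.56×70 + 5.18×100 + 11.61×128 + 1.61×86 = 599.2 + 518 + 1486.08 + 138.46 = 2741.74
ΣP(2020)·Q(2020) = 6.90×70 + 4.39×100 + 10.07×128 + 1.44×86 = 483 + 439 + 1288.96 + 123.84 = 2334.8
Index = 2741.74 / 2334.8 × 100 = 117.4293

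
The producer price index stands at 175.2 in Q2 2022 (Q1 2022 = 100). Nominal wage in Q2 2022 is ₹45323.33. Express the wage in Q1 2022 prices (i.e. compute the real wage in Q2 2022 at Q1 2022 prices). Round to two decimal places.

25869.48

Real = Nominal ÷ (Index/100) = 45323.33 ÷ (175.2/100)
     = 45323.33 ÷ 1.752 = 25869.4806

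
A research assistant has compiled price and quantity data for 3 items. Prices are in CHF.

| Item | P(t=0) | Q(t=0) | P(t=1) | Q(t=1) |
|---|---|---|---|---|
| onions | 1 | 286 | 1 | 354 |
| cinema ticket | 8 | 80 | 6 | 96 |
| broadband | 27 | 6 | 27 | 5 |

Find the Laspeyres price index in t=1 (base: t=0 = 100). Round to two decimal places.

85.29

Laspeyres price index uses base-period quantities as weights.
ΣP(t=1)·Q(t=0) = 1×286 + 6×80 + 27×6 = 286 + 480 + 162 = 928
ΣP(t=0)·Q(t=0) = 1×286 + 8×80 + 27×6 = 286 + 640 + 162 = 1088
Index = 928 / 1088 × 100 = 85.2941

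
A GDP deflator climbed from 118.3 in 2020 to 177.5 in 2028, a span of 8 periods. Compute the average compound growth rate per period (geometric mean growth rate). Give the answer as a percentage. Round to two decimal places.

Growth factor = (177.5/118.3)^(1/8) = (1.500423)^(1/8) = 1.052027
Growth rate = 1.052027 − 1 = 0.052027 = 5.2027%

5.20%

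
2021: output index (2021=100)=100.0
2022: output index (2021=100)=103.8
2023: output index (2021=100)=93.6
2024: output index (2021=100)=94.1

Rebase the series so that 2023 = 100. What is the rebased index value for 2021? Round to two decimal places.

106.84

Rebased(2021) = 100.0 / 93.6 × 100 = 106.8376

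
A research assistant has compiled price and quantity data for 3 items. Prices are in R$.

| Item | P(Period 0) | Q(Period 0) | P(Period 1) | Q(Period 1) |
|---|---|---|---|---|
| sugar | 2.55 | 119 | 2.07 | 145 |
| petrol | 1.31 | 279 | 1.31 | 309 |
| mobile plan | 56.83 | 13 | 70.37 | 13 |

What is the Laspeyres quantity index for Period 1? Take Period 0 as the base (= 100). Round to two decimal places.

107.50

Laspeyres quantity index uses base-period prices as weights.
ΣP(Period 0)·Q(Period 1) = 2.55×145 + 1.31×309 + 56.83×13 = 369.75 + 404.79 + 738.79 = 1513.33
ΣP(Period 0)·Q(Period 0) = 2.55×119 + 1.31×279 + 56.83×13 = 303.45 + 365.49 + 738.79 = 1407.73
Index = 1513.33 / 1407.73 × 100 = 107.5014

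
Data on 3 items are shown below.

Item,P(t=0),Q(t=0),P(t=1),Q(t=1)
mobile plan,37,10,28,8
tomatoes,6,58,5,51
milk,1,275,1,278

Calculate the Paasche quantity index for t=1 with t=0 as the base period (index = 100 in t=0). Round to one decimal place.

89.6

Paasche quantity index uses current-period prices as weights.
ΣP(t=1)·Q(t=1) = 28×8 + 5×51 + 1×278 = 224 + 255 + 278 = 757
ΣP(t=1)·Q(t=0) = 28×10 + 5×58 + 1×275 = 280 + 290 + 275 = 845
Index = 757 / 845 × 100 = 89.5858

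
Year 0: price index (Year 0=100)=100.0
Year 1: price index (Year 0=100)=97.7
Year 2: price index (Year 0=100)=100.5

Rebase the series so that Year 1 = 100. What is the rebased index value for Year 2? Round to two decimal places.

Rebased(Year 2) = 100.5 / 97.7 × 100 = 102.8659

102.87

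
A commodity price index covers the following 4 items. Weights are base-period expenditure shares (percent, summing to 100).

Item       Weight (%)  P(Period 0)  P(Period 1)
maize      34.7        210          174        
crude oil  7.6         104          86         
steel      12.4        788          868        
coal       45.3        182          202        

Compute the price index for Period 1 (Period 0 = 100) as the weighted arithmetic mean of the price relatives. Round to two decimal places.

98.97

maize: 34.7 × (174/210) = 34.7 × 0.828571 = 28.7514
crude oil: 7.6 × (86/104) = 7.6 × 0.826923 = 6.2846
steel: 12.4 × (868/788) = 12.4 × 1.101523 = 13.6589
coal: 45.3 × (202/182) = 45.3 × 1.109890 = 50.2780
Index = Σ wᵢ·(p₁ᵢ/p₀ᵢ) = 28.7514 + 6.2846 + 13.6589 + 50.2780 = 98.9729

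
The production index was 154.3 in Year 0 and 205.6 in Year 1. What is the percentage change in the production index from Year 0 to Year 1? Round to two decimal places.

33.25%

Change = (205.6 − 154.3) / 154.3 × 100
       = 51.3 / 154.3 × 100 = 33.2469%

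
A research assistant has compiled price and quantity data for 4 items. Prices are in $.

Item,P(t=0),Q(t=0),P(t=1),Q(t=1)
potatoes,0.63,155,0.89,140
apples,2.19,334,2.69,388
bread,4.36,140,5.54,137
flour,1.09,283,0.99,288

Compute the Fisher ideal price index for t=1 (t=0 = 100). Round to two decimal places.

119.67

Laspeyres component (base-period weights):
ΣP(t=1)Q(t=0) = 0.89×155 + 2.69×334 + 5.54×140 + 0.99×283 = 137.95 + 898.46 + 775.6 + 280.17 = 2092.18
ΣP(t=0)Q(t=0) = 0.63×155 + 2.19×334 + 4.36×140 + 1.09×283 = 97.65 + 731.46 + 610.4 + 308.47 = 1747.98
L = 2092.18 / 1747.98 × 100 = 119.6913
Paasche component (current-period weights):
ΣP(t=1)Q(t=1) = 0.89×140 + 2.69×388 + 5.54×137 + 0.99×288 = 124.6 + 1043.72 + 758.98 + 285.12 = 2212.42
ΣP(t=0)Q(t=1) = 0.63×140 + 2.19×388 + 4.36×137 + 1.09×288 = 88.2 + 849.72 + 597.32 + 313.92 = 1849.16
P = 2212.42 / 1849.16 × 100 = 119.6446
Fisher = √(L × P) = √(119.6913 × 119.6446) = 119.6679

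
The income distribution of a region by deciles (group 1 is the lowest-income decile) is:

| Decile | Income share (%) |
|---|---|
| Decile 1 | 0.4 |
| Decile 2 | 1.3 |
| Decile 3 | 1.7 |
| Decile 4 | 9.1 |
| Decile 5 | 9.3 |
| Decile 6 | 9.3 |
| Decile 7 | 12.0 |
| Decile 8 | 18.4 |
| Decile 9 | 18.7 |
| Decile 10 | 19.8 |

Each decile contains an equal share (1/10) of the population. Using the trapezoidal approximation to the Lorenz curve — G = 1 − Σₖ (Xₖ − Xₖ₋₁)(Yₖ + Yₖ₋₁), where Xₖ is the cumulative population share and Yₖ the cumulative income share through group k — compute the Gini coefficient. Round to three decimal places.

0.389

Cumulative income shares Yₖ: 0.0040, 0.0170, 0.0340, 0.1250, 0.2180, 0.3110, 0.4310, 0.6150, 0.8020, 1.0000
Σ (Xₖ−Xₖ₋₁)(Yₖ+Yₖ₋₁) = (1/10)(0.0040+0.0000) + (1/10)(0.0170+0.0040) + (1/10)(0.0340+0.0170) + (1/10)(0.1250+0.0340) + (1/10)(0.2180+0.1250) + (1/10)(0.3110+0.2180) + (1/10)(0.4310+0.3110) + (1/10)(0.6150+0.4310) + (1/10)(0.8020+0.6150) + (1/10)(1.0000+0.8020)
  = 0.0004 + 0.0021 + 0.0051 + 0.0159 + 0.0343 + 0.0529 + 0.0742 + 0.1046 + 0.1417 + 0.1802 = 0.6114
G = 1 − 0.6114 = 0.3886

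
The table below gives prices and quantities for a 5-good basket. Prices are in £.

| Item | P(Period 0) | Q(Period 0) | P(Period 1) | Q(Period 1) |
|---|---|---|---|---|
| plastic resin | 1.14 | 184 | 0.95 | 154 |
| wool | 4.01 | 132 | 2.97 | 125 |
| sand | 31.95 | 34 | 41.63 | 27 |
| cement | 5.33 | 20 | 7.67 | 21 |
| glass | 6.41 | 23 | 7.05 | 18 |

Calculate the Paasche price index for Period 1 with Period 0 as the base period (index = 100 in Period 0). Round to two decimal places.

109.21

Paasche price index uses current-period quantities as weights.
ΣP(Period 1)·Q(Period 1) = 0.95×154 + 2.97×125 + 41.63×27 + 7.67×21 + 7.05×18 = 146.3 + 371.25 + 1124.01 + 161.07 + 126.9 = 1929.53
ΣP(Period 0)·Q(Period 1) = 1.14×154 + 4.01×125 + 31.95×27 + 5.33×21 + 6.41×18 = 175.56 + 501.25 + 862.65 + 111.93 + 115.38 = 1766.77
Index = 1929.53 / 1766.77 × 100 = 109.2123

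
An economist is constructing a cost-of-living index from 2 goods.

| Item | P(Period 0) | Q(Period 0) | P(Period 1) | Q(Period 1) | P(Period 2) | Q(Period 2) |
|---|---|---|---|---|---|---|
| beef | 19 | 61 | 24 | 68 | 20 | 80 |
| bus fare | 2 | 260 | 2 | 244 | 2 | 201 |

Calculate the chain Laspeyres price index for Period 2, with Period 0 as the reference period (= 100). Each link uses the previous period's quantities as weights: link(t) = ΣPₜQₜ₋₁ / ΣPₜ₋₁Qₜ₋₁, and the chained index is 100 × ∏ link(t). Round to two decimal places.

103.00

Link Period 0→Period 1:
ΣP(Period 1)Q(Period 0) = 24×61 + 2×260 = 1464 + 520 = 1984
ΣP(Period 0)Q(Period 0) = 19×61 + 2×260 = 1159 + 520 = 1679
link = 1984/1679 = 1.181656
Link Period 1→Period 2:
ΣP(Period 2)Q(Period 1) = 20×68 + 2×244 = 1360 + 488 = 1848
ΣP(Period 1)Q(Period 1) = 24×68 + 2×244 = 1632 + 488 = 2120
link = 1848/2120 = 0.871698
Chained index = 100 × 1.181656 × 0.871698 = 103.0047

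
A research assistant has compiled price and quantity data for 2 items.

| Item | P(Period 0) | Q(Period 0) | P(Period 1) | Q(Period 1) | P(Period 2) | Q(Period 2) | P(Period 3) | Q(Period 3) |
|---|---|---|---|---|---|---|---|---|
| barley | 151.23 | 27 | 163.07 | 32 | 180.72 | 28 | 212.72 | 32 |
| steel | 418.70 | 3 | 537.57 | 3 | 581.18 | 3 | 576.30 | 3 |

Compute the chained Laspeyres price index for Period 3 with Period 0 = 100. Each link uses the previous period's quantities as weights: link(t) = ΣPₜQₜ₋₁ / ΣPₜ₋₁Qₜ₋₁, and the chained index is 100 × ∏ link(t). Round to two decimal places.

Link Period 0→Period 1:
ΣP(Period 1)Q(Period 0) = 163.07×27 + 537.57×3 = 4402.89 + 1612.71 = 6015.6
ΣP(Period 0)Q(Period 0) = 151.23×27 + 418.70×3 = 4083.21 + 1256.1 = 5339.31
link = 6015.6/5339.31 = 1.126662
Link Period 1→Period 2:
ΣP(Period 2)Q(Period 1) = 180.72×32 + 581.18×3 = 5783.04 + 1743.54 = 7526.58
ΣP(Period 1)Q(Period 1) = 163.07×32 + 537.57×3 = 5218.24 + 1612.71 = 6830.95
link = 7526.58/6830.95 = 1.101835
Link Period 2→Period 3:
ΣP(Period 3)Q(Period 2) = 212.72×28 + 576.30×3 = 5956.16 + 1728.9 = 7685.06
ΣP(Period 2)Q(Period 2) = 180.72×28 + 581.18×3 = 5060.16 + 1743.54 = 6803.7
link = 7685.06/6803.7 = 1.129541
Chained index = 100 × 1.126662 × 1.101835 × 1.129541 = 140.2208

140.22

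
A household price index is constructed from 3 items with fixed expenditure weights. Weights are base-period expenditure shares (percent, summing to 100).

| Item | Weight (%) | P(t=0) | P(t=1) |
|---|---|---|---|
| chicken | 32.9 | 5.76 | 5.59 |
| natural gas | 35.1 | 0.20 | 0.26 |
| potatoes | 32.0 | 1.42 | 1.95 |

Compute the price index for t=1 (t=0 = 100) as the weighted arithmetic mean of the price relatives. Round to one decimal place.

121.5

chicken: 32.9 × (5.59/5.76) = 32.9 × 0.970486 = 31.9290
natural gas: 35.1 × (0.26/0.20) = 35.1 × 1.300000 = 45.6300
potatoes: 32.0 × (1.95/1.42) = 32.0 × 1.373239 = 43.9437
Index = Σ wᵢ·(p₁ᵢ/p₀ᵢ) = 31.9290 + 45.6300 + 43.9437 = 121.5027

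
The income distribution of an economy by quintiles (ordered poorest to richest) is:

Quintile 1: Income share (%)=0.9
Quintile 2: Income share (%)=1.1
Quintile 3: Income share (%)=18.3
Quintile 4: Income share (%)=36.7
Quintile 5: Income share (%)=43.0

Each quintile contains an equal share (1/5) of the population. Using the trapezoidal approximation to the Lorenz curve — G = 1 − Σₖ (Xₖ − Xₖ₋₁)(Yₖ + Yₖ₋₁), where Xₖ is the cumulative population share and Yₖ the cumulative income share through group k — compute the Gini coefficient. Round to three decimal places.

0.479

Cumulative income shares Yₖ: 0.0090, 0.0200, 0.2030, 0.5700, 1.0000
Σ (Xₖ−Xₖ₋₁)(Yₖ+Yₖ₋₁) = (1/5)(0.0090+0.0000) + (1/5)(0.0200+0.0090) + (1/5)(0.2030+0.0200) + (1/5)(0.5700+0.2030) + (1/5)(1.0000+0.5700)
  = 0.0018 + 0.0058 + 0.0446 + 0.1546 + 0.3140 = 0.5208
G = 1 − 0.5208 = 0.4792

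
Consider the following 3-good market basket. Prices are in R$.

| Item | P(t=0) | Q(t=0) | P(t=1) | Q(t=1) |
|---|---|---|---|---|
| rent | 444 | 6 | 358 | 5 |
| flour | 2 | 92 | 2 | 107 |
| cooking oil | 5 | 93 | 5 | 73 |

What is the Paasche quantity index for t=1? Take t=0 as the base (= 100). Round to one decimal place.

84.7

Paasche quantity index uses current-period prices as weights.
ΣP(t=1)·Q(t=1) = 358×5 + 2×107 + 5×73 = 1790 + 214 + 365 = 2369
ΣP(t=1)·Q(t=0) = 358×6 + 2×92 + 5×93 = 2148 + 184 + 465 = 2797
Index = 2369 / 2797 × 100 = 84.6979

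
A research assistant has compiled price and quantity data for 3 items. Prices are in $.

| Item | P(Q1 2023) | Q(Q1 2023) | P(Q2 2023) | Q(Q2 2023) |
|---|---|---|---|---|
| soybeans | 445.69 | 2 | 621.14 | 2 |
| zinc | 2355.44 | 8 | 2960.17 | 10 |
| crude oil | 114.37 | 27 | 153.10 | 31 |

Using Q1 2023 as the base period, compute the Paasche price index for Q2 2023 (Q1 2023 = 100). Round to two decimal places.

Paasche price index uses current-period quantities as weights.
ΣP(Q2 2023)·Q(Q2 2023) = 621.14×2 + 2960.17×10 + 153.10×31 = 1242.28 + 29601.7 + 4746.1 = 35590.08
ΣP(Q1 2023)·Q(Q2 2023) = 445.69×2 + 2355.44×10 + 114.37×31 = 891.38 + 23554.4 + 3545.47 = 27991.25
Index = 35590.08 / 27991.25 × 100 = 127.1472

127.15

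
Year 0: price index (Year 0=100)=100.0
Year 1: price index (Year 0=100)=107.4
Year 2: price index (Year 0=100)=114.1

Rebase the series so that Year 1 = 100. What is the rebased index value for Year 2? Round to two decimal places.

106.24

Rebased(Year 2) = 114.1 / 107.4 × 100 = 106.2384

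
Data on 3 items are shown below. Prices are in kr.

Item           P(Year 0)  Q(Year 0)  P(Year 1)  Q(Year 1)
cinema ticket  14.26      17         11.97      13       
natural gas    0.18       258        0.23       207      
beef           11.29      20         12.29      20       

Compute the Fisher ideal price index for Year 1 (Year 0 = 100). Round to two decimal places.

99.48

Laspeyres component (base-period weights):
ΣP(Year 1)Q(Year 0) = 11.97×17 + 0.23×258 + 12.29×20 = 203.49 + 59.34 + 245.8 = 508.63
ΣP(Year 0)Q(Year 0) = 14.26×17 + 0.18×258 + 11.29×20 = 242.42 + 46.44 + 225.8 = 514.66
L = 508.63 / 514.66 × 100 = 98.8284
Paasche component (current-period weights):
ΣP(Year 1)Q(Year 1) = 11.97×13 + 0.23×207 + 12.29×20 = 155.61 + 47.61 + 245.8 = 449.02
ΣP(Year 0)Q(Year 1) = 14.26×13 + 0.18×207 + 11.29×20 = 185.38 + 37.26 + 225.8 = 448.44
P = 449.02 / 448.44 × 100 = 100.1293
Fisher = √(L × P) = √(98.8284 × 100.1293) = 99.4767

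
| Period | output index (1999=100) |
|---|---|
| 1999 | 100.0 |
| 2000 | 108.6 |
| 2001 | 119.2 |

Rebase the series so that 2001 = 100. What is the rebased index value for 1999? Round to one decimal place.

83.9

Rebased(1999) = 100.0 / 119.2 × 100 = 83.8926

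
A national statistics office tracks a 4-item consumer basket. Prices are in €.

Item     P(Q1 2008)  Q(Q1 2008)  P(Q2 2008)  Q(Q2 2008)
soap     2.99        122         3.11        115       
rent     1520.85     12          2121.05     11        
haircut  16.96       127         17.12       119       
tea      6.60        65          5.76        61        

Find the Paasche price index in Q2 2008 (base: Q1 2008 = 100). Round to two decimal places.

133.77

Paasche price index uses current-period quantities as weights.
ΣP(Q2 2008)·Q(Q2 2008) = 3.11×115 + 2121.05×11 + 17.12×119 + 5.76×61 = 357.65 + 23331.55 + 2037.28 + 351.36 = 26077.84
ΣP(Q1 2008)·Q(Q2 2008) = 2.99×115 + 1520.85×11 + 16.96×119 + 6.60×61 = 343.85 + 16729.35 + 2018.24 + 402.6 = 19494.04
Index = 26077.84 / 19494.04 × 100 = 133.7734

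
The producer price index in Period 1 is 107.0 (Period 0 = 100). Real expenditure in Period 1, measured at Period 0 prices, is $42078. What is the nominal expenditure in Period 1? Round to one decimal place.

45023.5

Nominal = Real × (Index/100) = 42078 × (107.0/100)
        = 42078 × 1.070 = 45023.4600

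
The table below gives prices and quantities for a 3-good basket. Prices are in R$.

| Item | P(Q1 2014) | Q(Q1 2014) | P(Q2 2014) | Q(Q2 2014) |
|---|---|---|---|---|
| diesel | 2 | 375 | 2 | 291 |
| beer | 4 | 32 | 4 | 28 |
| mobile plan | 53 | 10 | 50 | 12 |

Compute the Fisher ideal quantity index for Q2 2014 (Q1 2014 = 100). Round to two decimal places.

Laspeyres component (base-period weights):
ΣP(Q1 2014)Q(Q2 2014) = 2×291 + 4×28 + 53×12 = 582 + 112 + 636 = 1330
ΣP(Q1 2014)Q(Q1 2014) = 2×375 + 4×32 + 53×10 = 750 + 128 + 530 = 1408
L = 1330 / 1408 × 100 = 94.4602
Paasche component (current-period weights):
ΣP(Q2 2014)Q(Q2 2014) = 2×291 + 4×28 + 50×12 = 582 + 112 + 600 = 1294
ΣP(Q2 2014)Q(Q1 2014) = 2×375 + 4×32 + 50×10 = 750 + 128 + 500 = 1378
P = 1294 / 1378 × 100 = 93.9042
Fisher = √(L × P) = √(94.4602 × 93.9042) = 94.1818

94.18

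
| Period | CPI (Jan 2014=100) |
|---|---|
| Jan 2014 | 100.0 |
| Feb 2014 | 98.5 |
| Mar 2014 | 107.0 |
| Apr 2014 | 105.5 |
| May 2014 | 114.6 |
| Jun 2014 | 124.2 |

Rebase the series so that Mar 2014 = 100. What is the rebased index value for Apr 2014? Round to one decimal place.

Rebased(Apr 2014) = 105.5 / 107.0 × 100 = 98.5981

98.6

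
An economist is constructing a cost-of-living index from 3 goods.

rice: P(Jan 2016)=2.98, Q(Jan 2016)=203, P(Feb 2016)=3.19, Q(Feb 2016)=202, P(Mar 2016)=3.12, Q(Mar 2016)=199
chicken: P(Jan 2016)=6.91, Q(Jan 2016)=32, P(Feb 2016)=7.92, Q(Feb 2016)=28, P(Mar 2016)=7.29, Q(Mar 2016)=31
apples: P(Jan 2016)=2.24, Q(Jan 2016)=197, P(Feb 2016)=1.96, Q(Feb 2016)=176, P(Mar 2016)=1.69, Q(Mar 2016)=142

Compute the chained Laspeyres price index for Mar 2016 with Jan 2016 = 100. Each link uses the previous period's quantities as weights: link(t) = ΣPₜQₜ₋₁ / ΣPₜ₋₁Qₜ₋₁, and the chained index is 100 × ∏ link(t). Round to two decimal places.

Link Jan 2016→Feb 2016:
ΣP(Feb 2016)Q(Jan 2016) = 3.19×203 + 7.92×32 + 1.96×197 = 647.57 + 253.44 + 386.12 = 1287.13
ΣP(Jan 2016)Q(Jan 2016) = 2.98×203 + 6.91×32 + 2.24×197 = 604.94 + 221.12 + 441.28 = 1267.34
link = 1287.13/1267.34 = 1.015615
Link Feb 2016→Mar 2016:
ΣP(Mar 2016)Q(Feb 2016) = 3.12×202 + 7.29×28 + 1.69×176 = 630.24 + 204.12 + 297.44 = 1131.8
ΣP(Feb 2016)Q(Feb 2016) = 3.19×202 + 7.92×28 + 1.96×176 = 644.38 + 221.76 + 344.96 = 1211.1
link = 1131.8/1211.1 = 0.934522
Chained index = 100 × 1.015615 × 0.934522 = 94.9115

94.91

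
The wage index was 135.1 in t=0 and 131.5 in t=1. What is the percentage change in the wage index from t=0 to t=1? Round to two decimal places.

-2.66%

Change = (131.5 − 135.1) / 135.1 × 100
       = -3.6 / 135.1 × 100 = -2.6647%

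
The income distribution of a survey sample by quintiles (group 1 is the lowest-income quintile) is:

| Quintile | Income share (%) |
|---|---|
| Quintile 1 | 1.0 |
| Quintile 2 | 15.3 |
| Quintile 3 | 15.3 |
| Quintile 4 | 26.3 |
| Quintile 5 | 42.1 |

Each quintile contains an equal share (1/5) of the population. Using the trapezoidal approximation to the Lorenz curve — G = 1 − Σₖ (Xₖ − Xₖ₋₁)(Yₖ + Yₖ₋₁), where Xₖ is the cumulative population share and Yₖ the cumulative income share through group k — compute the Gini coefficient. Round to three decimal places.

0.373

Cumulative income shares Yₖ: 0.0100, 0.1630, 0.3160, 0.5790, 1.0000
Σ (Xₖ−Xₖ₋₁)(Yₖ+Yₖ₋₁) = (1/5)(0.0100+0.0000) + (1/5)(0.1630+0.0100) + (1/5)(0.3160+0.1630) + (1/5)(0.5790+0.3160) + (1/5)(1.0000+0.5790)
  = 0.0020 + 0.0346 + 0.0958 + 0.1790 + 0.3158 = 0.6272
G = 1 − 0.6272 = 0.3728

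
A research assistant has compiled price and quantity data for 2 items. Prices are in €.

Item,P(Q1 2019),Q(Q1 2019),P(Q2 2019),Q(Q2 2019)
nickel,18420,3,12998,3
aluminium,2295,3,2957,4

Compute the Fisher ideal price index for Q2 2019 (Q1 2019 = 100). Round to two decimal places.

Laspeyres component (base-period weights):
ΣP(Q2 2019)Q(Q1 2019) = 12998×3 + 2957×3 = 38994 + 8871 = 47865
ΣP(Q1 2019)Q(Q1 2019) = 18420×3 + 2295×3 = 55260 + 6885 = 62145
L = 47865 / 62145 × 100 = 77.0215
Paasche component (current-period weights):
ΣP(Q2 2019)Q(Q2 2019) = 12998×3 + 2957×4 = 38994 + 11828 = 50822
ΣP(Q1 2019)Q(Q2 2019) = 18420×3 + 2295×4 = 55260 + 9180 = 64440
P = 50822 / 64440 × 100 = 78.8672
Fisher = √(L × P) = √(77.0215 × 78.8672) = 77.9389

77.94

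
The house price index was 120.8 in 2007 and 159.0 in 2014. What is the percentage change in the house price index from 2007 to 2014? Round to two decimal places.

Change = (159.0 − 120.8) / 120.8 × 100
       = 38.2 / 120.8 × 100 = 31.6225%

31.62%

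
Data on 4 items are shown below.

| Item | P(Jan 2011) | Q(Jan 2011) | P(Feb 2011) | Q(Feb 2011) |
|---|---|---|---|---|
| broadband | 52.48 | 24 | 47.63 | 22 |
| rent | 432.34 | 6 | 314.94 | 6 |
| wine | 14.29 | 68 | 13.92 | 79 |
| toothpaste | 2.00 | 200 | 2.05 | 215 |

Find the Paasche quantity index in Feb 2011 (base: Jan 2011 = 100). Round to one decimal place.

102.0

Paasche quantity index uses current-period prices as weights.
ΣP(Feb 2011)·Q(Feb 2011) = 47.63×22 + 314.94×6 + 13.92×79 + 2.05×215 = 1047.86 + 1889.64 + 1099.68 + 440.75 = 4477.93
ΣP(Feb 2011)·Q(Jan 2011) = 47.63×24 + 314.94×6 + 13.92×68 + 2.05×200 = 1143.12 + 1889.64 + 946.56 + 410 = 4389.32
Index = 4477.93 / 4389.32 × 100 = 102.0188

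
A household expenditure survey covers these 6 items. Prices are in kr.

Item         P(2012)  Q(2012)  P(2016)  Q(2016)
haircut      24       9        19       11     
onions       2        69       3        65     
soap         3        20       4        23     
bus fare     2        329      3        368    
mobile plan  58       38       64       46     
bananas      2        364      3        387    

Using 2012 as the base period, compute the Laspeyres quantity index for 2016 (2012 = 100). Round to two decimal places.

Laspeyres quantity index uses base-period prices as weights.
ΣP(2012)·Q(2016) = 24×11 + 2×65 + 3×23 + 2×368 + 58×46 + 2×387 = 264 + 130 + 69 + 736 + 2668 + 774 = 4641
ΣP(2012)·Q(2012) = 24×9 + 2×69 + 3×20 + 2×329 + 58×38 + 2×364 = 216 + 138 + 60 + 658 + 2204 + 728 = 4004
Index = 4641 / 4004 × 100 = 115.9091

115.91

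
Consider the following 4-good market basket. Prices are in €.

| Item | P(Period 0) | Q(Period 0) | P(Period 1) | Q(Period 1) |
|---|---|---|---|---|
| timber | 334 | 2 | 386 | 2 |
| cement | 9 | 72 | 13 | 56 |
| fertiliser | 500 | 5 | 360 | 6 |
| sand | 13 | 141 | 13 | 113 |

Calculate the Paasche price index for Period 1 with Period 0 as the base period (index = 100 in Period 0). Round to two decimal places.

Paasche price index uses current-period quantities as weights.
ΣP(Period 1)·Q(Period 1) = 386×2 + 13×56 + 360×6 + 13×113 = 772 + 728 + 2160 + 1469 = 5129
ΣP(Period 0)·Q(Period 1) = 334×2 + 9×56 + 500×6 + 13×113 = 668 + 504 + 3000 + 1469 = 5641
Index = 5129 / 5641 × 100 = 90.9236

90.92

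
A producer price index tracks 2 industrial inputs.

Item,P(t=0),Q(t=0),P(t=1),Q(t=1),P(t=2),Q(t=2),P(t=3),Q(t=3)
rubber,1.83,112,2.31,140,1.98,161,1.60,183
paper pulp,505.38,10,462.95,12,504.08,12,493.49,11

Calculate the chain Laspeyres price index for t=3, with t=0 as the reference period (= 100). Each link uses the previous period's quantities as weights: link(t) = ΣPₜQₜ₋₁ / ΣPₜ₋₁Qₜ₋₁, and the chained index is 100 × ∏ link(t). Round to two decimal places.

97.07

Link t=0→t=1:
ΣP(t=1)Q(t=0) = 2.31×112 + 462.95×10 = 258.72 + 4629.5 = 4888.22
ΣP(t=0)Q(t=0) = 1.83×112 + 505.38×10 = 204.96 + 5053.8 = 5258.76
link = 4888.22/5258.76 = 0.929539
Link t=1→t=2:
ΣP(t=2)Q(t=1) = 1.98×140 + 504.08×12 = 277.2 + 6048.96 = 6326.16
ΣP(t=1)Q(t=1) = 2.31×140 + 462.95×12 = 323.4 + 5555.4 = 5878.8
link = 6326.16/5878.8 = 1.076097
Link t=2→t=3:
ΣP(t=3)Q(t=2) = 1.60×161 + 493.49×12 = 257.6 + 5921.88 = 6179.48
ΣP(t=2)Q(t=2) = 1.98×161 + 504.08×12 = 318.78 + 6048.96 = 6367.74
link = 6179.48/6367.74 = 0.970435
Chained index = 100 × 0.929539 × 1.076097 × 0.970435 = 97.0701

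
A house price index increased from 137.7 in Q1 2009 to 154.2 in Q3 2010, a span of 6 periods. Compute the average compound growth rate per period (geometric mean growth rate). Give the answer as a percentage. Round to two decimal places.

1.90%

Growth factor = (154.2/137.7)^(1/6) = (1.119826)^(1/6) = 1.019041
Growth rate = 1.019041 − 1 = 0.019041 = 1.9041%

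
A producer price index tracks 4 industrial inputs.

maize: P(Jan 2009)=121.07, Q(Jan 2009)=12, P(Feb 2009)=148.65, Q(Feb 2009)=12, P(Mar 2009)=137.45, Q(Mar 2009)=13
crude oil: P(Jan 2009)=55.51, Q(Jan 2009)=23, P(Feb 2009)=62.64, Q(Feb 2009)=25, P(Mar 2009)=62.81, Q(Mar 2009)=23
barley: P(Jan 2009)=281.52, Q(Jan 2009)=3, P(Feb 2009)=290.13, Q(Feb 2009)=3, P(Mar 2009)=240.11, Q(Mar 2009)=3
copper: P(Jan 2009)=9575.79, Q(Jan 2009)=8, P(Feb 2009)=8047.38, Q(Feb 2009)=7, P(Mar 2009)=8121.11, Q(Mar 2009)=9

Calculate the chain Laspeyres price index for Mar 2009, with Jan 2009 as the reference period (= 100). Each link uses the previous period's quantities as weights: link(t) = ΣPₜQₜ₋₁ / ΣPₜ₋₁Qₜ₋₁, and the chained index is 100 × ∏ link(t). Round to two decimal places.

Link Jan 2009→Feb 2009:
ΣP(Feb 2009)Q(Jan 2009) = 148.65×12 + 62.64×23 + 290.13×3 + 8047.38×8 = 1783.8 + 1440.72 + 870.39 + 64379.04 = 68473.95
ΣP(Jan 2009)Q(Jan 2009) = 121.07×12 + 55.51×23 + 281.52×3 + 9575.79×8 = 1452.84 + 1276.73 + 844.56 + 76606.32 = 80180.45
link = 68473.95/80180.45 = 0.853998
Link Feb 2009→Mar 2009:
ΣP(Mar 2009)Q(Feb 2009) = 137.45×12 + 62.81×25 + 240.11×3 + 8121.11×7 = 1649.4 + 1570.25 + 720.33 + 56847.77 = 60787.75
ΣP(Feb 2009)Q(Feb 2009) = 148.65×12 + 62.64×25 + 290.13×3 + 8047.38×7 = 1783.8 + 1566 + 870.39 + 56331.66 = 60551.85
link = 60787.75/60551.85 = 1.003896
Chained index = 100 × 0.853998 × 1.003896 = 85.7325

85.73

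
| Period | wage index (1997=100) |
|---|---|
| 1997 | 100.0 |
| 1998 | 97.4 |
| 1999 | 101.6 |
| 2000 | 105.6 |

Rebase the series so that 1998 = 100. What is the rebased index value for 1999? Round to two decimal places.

104.31

Rebased(1999) = 101.6 / 97.4 × 100 = 104.3121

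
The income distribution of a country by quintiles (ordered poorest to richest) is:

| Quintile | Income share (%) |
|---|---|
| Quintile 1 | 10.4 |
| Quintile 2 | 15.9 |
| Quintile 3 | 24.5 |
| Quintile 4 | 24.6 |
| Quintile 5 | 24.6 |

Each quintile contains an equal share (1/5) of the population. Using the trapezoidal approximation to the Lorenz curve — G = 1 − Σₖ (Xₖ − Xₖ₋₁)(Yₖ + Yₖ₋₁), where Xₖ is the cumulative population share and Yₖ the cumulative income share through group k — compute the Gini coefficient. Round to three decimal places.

Cumulative income shares Yₖ: 0.1040, 0.2630, 0.5080, 0.7540, 1.0000
Σ (Xₖ−Xₖ₋₁)(Yₖ+Yₖ₋₁) = (1/5)(0.1040+0.0000) + (1/5)(0.2630+0.1040) + (1/5)(0.5080+0.2630) + (1/5)(0.7540+0.5080) + (1/5)(1.0000+0.7540)
  = 0.0208 + 0.0734 + 0.1542 + 0.2524 + 0.3508 = 0.8516
G = 1 − 0.8516 = 0.1484

0.148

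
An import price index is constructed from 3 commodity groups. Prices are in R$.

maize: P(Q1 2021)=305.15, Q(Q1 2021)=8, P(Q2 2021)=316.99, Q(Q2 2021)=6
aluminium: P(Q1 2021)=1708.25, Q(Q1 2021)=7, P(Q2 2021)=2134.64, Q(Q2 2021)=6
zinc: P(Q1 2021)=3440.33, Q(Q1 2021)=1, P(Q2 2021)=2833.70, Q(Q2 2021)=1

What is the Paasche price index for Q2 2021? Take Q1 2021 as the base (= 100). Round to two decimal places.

Paasche price index uses current-period quantities as weights.
ΣP(Q2 2021)·Q(Q2 2021) = 316.99×6 + 2134.64×6 + 2833.70×1 = 1901.94 + 12807.84 + 2833.7 = 17543.48
ΣP(Q1 2021)·Q(Q2 2021) = 305.15×6 + 1708.25×6 + 3440.33×1 = 1830.9 + 10249.5 + 3440.33 = 15520.73
Index = 17543.48 / 15520.73 × 100 = 113.0326

113.03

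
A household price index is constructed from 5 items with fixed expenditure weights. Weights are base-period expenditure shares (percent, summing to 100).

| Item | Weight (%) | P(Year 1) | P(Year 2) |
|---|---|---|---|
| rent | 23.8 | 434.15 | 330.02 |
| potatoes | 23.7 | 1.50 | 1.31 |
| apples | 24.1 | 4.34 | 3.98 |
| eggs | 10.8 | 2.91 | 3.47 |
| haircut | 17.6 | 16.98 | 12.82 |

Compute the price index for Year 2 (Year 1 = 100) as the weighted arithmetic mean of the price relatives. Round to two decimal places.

87.06

rent: 23.8 × (330.02/434.15) = 23.8 × 0.760152 = 18.0916
potatoes: 23.7 × (1.31/1.50) = 23.7 × 0.873333 = 20.6980
apples: 24.1 × (3.98/4.34) = 24.1 × 0.917051 = 22.1009
eggs: 10.8 × (3.47/2.91) = 10.8 × 1.192440 = 12.8784
haircut: 17.6 × (12.82/16.98) = 17.6 × 0.755006 = 13.2881
Index = Σ wᵢ·(p₁ᵢ/p₀ᵢ) = 18.0916 + 20.6980 + 22.1009 + 12.8784 + 13.2881 = 87.0570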